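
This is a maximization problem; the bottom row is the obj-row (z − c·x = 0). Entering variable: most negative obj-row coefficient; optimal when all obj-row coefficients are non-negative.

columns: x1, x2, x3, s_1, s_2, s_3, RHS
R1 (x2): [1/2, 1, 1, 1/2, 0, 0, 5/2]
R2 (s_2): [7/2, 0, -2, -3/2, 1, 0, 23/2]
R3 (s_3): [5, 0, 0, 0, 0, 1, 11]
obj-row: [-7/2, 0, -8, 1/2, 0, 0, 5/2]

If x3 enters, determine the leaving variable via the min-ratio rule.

Column x3 entries and ratios — x2: (5/2)/1 = 5/2; s_2: -2 ≤ 0, skip; s_3: 0 ≤ 0, skip.
Smallest ratio is 5/2 in the row of x2, so x2 leaves.

x2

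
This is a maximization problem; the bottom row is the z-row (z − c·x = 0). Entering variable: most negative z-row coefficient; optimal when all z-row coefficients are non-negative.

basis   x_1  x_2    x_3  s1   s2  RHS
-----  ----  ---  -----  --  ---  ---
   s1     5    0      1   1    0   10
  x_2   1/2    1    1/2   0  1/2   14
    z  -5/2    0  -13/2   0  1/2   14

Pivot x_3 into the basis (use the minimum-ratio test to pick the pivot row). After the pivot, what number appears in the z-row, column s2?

1/2

Ratio test on column x_3 — row 1: 10/1 = 10; row 2: 14/(1/2) = 28. Minimum is 10 at row 1 (s1 leaves); pivot element 1.
Divide row 1 by 1; eliminate column x_3 from the other rows.
z-row update in column s2: 1/2 − (-13/2)·0 = 1/2.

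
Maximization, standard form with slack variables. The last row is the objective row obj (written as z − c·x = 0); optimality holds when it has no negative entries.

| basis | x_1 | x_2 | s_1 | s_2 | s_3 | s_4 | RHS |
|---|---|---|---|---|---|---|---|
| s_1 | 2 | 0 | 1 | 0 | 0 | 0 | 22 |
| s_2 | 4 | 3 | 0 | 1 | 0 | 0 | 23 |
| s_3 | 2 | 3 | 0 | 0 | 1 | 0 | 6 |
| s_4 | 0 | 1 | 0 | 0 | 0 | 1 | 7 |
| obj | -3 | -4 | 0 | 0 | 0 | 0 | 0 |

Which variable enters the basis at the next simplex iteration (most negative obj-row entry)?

Negative obj-row entries: x_1: -3, x_2: -4.
The most negative is -4 in column x_2, so x_2 enters.

x_2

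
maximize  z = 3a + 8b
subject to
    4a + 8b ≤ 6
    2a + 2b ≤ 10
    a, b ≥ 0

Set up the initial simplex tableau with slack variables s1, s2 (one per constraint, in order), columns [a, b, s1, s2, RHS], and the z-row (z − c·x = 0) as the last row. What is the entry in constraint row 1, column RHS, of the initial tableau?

The RHS of constraint 1 is b_1 = 6.

6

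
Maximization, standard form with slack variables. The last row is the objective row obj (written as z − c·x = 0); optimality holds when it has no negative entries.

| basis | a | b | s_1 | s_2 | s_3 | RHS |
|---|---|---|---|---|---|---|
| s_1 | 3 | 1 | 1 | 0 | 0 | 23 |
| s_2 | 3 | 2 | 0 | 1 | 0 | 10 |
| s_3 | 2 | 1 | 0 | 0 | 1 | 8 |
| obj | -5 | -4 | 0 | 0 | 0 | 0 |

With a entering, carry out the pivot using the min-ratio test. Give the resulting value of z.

Ratio test on column a — row 1: 23/3 = 23/3; row 2: 10/3 = 10/3; row 3: 8/2 = 4. Minimum is 10/3 at row 2 (s_2 leaves); pivot element 3.
Pivot on row 2; the obj-row RHS becomes 0 − (-5)·(10/3) = 50/3.

50/3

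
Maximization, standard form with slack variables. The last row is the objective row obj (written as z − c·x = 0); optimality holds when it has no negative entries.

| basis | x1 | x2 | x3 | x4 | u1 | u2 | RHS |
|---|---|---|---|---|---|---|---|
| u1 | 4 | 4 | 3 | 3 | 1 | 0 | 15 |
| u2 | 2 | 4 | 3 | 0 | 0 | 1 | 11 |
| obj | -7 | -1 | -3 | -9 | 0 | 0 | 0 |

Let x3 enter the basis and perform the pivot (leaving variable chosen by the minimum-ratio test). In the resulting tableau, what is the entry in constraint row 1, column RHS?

Ratio test on column x3 — row 1: 15/3 = 5; row 2: 11/3 = 11/3. Minimum is 11/3 at row 2 (u2 leaves); pivot element 3.
Divide row 2 by 3; eliminate column x3 from the other rows.
Row 1 update in column RHS: 15 − 3·(11/3) = 4.

4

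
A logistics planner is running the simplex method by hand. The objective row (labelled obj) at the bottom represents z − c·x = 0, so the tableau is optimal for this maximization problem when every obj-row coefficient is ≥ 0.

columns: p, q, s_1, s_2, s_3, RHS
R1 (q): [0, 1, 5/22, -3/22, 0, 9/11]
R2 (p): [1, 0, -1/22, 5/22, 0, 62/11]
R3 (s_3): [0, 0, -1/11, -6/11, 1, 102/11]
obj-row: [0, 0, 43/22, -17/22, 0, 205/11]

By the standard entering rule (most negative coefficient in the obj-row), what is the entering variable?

s_2

Negative obj-row entries: s_2: -17/22.
The most negative is -17/22 in column s_2, so s_2 enters.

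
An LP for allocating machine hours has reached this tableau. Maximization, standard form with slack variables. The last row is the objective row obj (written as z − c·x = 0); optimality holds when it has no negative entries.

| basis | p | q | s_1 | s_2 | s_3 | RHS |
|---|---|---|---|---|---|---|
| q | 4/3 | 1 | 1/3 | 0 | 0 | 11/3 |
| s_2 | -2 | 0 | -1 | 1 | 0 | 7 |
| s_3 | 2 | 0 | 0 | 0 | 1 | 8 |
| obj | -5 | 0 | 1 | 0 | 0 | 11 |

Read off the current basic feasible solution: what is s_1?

s_1 is not in the basis, so in the current basic feasible solution s_1 = 0.

0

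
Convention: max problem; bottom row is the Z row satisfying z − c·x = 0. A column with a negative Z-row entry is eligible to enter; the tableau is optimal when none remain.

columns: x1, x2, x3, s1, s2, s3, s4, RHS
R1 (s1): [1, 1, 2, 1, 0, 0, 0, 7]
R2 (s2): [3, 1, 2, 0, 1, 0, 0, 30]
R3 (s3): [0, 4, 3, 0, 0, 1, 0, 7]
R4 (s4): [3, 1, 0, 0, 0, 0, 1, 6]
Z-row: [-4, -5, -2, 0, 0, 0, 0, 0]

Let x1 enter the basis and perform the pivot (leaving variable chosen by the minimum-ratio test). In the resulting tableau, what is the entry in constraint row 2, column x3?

Ratio test on column x1 — row 1: 7/1 = 7; row 2: 30/3 = 10; row 3: entry 0 ≤ 0; row 4: 6/3 = 2. Minimum is 2 at row 4 (s4 leaves); pivot element 3.
Divide row 4 by 3; eliminate column x1 from the other rows.
Row 2 update in column x3: 2 − 3·0 = 2.

2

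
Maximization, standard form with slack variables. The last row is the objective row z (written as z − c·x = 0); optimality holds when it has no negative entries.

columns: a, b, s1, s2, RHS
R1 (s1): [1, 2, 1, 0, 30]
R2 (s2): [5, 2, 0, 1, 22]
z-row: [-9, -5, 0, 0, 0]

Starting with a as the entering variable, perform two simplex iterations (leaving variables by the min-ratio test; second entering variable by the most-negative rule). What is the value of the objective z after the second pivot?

55

Ratio test on column a — row 1: 30/1 = 30; row 2: 22/5 = 22/5. Minimum is 22/5 at row 2 (s2 leaves); pivot element 5.
Pivot on row 2; the z-row RHS becomes 0 − (-9)·(22/5) = 198/5.
Next entering variable (most negative z-row entry -7/5): b.
Ratio test on column b — row 1: (128/5)/(8/5) = 16; row 2: (22/5)/(2/5) = 11. Minimum is 11 at row 2 (a leaves); pivot element 2/5.
After the second pivot the z-row RHS is 198/5 − (-7/5)·11 = 55.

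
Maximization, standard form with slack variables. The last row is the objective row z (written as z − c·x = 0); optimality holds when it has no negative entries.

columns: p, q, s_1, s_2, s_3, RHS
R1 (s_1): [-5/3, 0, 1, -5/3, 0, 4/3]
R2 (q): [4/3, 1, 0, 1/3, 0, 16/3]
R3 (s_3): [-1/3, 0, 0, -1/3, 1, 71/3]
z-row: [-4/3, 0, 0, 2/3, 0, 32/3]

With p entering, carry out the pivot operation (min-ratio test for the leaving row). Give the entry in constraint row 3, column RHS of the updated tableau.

25

Ratio test on column p — row 1: entry -5/3 ≤ 0; row 2: (16/3)/(4/3) = 4; row 3: entry -1/3 ≤ 0. Minimum is 4 at row 2 (q leaves); pivot element 4/3.
Divide row 2 by 4/3; eliminate column p from the other rows.
Row 3 update in column RHS: 71/3 − (-1/3)·4 = 25.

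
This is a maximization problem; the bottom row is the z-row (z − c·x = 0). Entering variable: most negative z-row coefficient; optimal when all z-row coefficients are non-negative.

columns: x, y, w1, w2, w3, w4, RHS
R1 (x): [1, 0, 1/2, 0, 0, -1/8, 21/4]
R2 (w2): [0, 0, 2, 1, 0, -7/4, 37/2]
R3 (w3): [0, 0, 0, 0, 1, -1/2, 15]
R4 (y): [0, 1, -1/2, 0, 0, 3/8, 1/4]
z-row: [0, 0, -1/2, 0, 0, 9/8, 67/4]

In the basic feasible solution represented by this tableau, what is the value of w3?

w3 is basic (row 3); its value is the RHS of that row, 15.

15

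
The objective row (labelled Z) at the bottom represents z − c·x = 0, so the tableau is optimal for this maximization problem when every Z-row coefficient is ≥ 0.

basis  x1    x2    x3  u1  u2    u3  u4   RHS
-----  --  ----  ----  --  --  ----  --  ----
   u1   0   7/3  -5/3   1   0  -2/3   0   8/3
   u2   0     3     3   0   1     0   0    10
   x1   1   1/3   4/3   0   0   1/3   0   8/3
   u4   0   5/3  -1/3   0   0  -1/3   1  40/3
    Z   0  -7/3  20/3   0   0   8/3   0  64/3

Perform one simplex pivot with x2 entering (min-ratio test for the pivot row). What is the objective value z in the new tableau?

Ratio test on column x2 — row 1: (8/3)/(7/3) = 8/7; row 2: 10/3 = 10/3; row 3: (8/3)/(1/3) = 8; row 4: (40/3)/(5/3) = 8. Minimum is 8/7 at row 1 (u1 leaves); pivot element 7/3.
Pivot on row 1; the Z-row RHS becomes 64/3 − (-7/3)·(8/7) = 24.

24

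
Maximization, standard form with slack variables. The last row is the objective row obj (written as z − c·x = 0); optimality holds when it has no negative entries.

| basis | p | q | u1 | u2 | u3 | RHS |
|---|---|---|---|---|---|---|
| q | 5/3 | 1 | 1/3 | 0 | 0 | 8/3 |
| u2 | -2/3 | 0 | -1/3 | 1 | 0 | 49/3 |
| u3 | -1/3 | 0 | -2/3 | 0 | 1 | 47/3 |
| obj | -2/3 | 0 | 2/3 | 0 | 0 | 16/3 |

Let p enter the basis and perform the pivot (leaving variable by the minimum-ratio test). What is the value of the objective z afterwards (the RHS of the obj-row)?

32/5

Ratio test on column p — row 1: (8/3)/(5/3) = 8/5; row 2: entry -2/3 ≤ 0; row 3: entry -1/3 ≤ 0. Minimum is 8/5 at row 1 (q leaves); pivot element 5/3.
Pivot on row 1; the obj-row RHS becomes 16/3 − (-2/3)·(8/5) = 32/5.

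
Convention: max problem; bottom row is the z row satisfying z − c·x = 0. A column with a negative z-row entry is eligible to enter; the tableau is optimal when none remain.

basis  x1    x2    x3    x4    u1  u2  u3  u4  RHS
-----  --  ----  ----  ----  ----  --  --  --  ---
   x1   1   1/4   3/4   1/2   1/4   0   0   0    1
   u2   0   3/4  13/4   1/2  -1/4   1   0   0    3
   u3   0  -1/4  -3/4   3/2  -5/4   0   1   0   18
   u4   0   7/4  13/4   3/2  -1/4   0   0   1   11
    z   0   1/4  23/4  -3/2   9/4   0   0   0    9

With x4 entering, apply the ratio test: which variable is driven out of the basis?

Column x4 entries and ratios — x1: 1/(1/2) = 2; u2: 3/(1/2) = 6; u3: 18/(3/2) = 12; u4: 11/(3/2) = 22/3.
Smallest ratio is 2 in the row of x1, so x1 leaves.

x1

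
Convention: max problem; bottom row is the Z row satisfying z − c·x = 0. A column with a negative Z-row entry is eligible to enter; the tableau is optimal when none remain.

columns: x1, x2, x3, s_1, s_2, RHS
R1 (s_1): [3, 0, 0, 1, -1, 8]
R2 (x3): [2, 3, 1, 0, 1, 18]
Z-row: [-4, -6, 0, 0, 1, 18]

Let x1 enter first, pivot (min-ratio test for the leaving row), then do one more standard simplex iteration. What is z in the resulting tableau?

54

Ratio test on column x1 — row 1: 8/3 = 8/3; row 2: 18/2 = 9. Minimum is 8/3 at row 1 (s_1 leaves); pivot element 3.
Pivot on row 1; the Z-row RHS becomes 18 − (-4)·(8/3) = 86/3.
Next entering variable (most negative Z-row entry -6): x2.
Ratio test on column x2 — row 1: entry 0 ≤ 0; row 2: (38/3)/3 = 38/9. Minimum is 38/9 at row 2 (x3 leaves); pivot element 3.
After the second pivot the Z-row RHS is 86/3 − (-6)·(38/9) = 54.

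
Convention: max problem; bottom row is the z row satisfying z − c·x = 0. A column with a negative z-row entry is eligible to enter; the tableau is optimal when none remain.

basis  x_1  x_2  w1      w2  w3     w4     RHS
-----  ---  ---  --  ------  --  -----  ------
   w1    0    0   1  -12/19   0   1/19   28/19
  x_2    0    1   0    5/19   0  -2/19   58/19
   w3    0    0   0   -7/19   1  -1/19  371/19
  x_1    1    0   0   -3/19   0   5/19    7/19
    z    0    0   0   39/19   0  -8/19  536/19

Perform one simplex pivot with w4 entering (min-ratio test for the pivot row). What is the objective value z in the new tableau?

144/5

Ratio test on column w4 — row 1: (28/19)/(1/19) = 28; row 2: entry -2/19 ≤ 0; row 3: entry -1/19 ≤ 0; row 4: (7/19)/(5/19) = 7/5. Minimum is 7/5 at row 4 (x_1 leaves); pivot element 5/19.
Pivot on row 4; the z-row RHS becomes 536/19 − (-8/19)·(7/5) = 144/5.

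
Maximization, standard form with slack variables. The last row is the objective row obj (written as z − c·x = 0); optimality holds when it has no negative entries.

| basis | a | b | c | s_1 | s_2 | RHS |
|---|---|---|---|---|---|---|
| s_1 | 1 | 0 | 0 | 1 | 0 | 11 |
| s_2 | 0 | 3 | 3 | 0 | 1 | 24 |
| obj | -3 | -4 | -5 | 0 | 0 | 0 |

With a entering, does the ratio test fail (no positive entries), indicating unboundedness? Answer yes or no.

no

Column a has positive entries in row(s) 1, so the ratio test bounds it — not unbounded.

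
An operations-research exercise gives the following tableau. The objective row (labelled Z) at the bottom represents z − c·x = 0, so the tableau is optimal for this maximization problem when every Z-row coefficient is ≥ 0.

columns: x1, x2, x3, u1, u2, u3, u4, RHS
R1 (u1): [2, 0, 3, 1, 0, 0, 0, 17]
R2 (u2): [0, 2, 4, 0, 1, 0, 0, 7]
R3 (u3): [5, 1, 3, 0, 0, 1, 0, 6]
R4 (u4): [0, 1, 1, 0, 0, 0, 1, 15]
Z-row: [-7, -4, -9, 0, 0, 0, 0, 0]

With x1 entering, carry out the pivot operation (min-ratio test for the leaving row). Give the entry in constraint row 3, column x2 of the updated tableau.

Ratio test on column x1 — row 1: 17/2 = 17/2; row 2: entry 0 ≤ 0; row 3: 6/5 = 6/5; row 4: entry 0 ≤ 0. Minimum is 6/5 at row 3 (u3 leaves); pivot element 5.
Divide row 3 by 5; eliminate column x1 from the other rows.
In the new row 3, the x2 entry is the old entry divided by the pivot: 1/5 = 1/5.

1/5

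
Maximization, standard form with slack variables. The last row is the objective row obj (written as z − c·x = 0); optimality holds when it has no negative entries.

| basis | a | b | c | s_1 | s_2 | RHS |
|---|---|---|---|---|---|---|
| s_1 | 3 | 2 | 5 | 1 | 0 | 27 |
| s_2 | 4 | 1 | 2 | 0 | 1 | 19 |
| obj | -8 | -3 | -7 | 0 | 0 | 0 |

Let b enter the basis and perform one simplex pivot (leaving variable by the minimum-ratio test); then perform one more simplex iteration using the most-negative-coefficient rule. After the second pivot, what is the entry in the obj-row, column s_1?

Ratio test on column b — row 1: 27/2 = 27/2; row 2: 19/1 = 19. Minimum is 27/2 at row 1 (s_1 leaves); pivot element 2.
Divide row 1 by 2; eliminate column b from the other rows.
Second iteration: most negative obj-row entry is -7/2 in column a, so a enters.
Ratio test on column a — row 1: (27/2)/(3/2) = 9; row 2: (11/2)/(5/2) = 11/5. Minimum is 11/5 at row 2 (s_2 leaves); pivot element 5/2.
Divide row 2 by 5/2; eliminate column a from the other rows.
After both pivots, the entry at the obj-row, column s_1 is 4/5.

4/5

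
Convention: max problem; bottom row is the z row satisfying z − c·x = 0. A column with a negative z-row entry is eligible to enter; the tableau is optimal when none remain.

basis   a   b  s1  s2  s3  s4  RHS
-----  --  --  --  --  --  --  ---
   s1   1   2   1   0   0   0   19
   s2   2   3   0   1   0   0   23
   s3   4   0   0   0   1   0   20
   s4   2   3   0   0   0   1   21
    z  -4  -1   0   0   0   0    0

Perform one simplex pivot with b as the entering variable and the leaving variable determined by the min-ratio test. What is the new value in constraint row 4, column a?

2/3

Ratio test on column b — row 1: 19/2 = 19/2; row 2: 23/3 = 23/3; row 3: entry 0 ≤ 0; row 4: 21/3 = 7. Minimum is 7 at row 4 (s4 leaves); pivot element 3.
Divide row 4 by 3; eliminate column b from the other rows.
In the new row 4, the a entry is the old entry divided by the pivot: 2/3 = 2/3.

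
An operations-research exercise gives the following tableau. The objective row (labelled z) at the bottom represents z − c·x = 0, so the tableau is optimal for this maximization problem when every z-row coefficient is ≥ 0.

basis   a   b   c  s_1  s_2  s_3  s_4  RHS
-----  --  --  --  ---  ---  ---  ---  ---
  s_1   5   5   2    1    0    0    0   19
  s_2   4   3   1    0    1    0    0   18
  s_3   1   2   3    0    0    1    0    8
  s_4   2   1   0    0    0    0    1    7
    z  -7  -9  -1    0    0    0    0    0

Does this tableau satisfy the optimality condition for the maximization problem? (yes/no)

The z-row has a negative entry -9 in column b, so it is not optimal.

no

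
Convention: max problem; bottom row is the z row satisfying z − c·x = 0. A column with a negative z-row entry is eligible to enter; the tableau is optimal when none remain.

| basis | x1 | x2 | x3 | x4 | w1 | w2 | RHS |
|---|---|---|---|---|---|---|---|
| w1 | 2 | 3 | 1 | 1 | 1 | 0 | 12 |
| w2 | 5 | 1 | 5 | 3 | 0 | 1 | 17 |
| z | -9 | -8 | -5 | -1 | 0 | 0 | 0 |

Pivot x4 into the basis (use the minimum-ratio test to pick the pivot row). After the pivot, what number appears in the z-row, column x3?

Ratio test on column x4 — row 1: 12/1 = 12; row 2: 17/3 = 17/3. Minimum is 17/3 at row 2 (w2 leaves); pivot element 3.
Divide row 2 by 3; eliminate column x4 from the other rows.
z-row update in column x3: -5 − (-1)·(5/3) = -10/3.

-10/3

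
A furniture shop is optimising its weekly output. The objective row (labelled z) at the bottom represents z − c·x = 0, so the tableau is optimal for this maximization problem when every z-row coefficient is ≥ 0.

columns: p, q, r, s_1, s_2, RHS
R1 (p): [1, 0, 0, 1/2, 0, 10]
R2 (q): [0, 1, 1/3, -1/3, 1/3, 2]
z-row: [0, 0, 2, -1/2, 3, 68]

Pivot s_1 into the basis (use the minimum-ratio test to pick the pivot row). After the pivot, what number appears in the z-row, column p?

Ratio test on column s_1 — row 1: 10/(1/2) = 20; row 2: entry -1/3 ≤ 0. Minimum is 20 at row 1 (p leaves); pivot element 1/2.
Divide row 1 by 1/2; eliminate column s_1 from the other rows.
z-row update in column p: 0 − (-1/2)·2 = 1.

1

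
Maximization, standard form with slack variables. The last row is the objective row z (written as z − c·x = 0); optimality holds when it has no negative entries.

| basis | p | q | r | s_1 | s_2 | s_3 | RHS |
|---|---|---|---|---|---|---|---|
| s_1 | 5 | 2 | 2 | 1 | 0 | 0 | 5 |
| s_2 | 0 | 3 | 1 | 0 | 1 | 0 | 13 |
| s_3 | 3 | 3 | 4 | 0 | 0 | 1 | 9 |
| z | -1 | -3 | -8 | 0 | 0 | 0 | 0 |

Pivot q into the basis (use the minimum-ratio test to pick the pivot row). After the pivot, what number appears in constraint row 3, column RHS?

3/2

Ratio test on column q — row 1: 5/2 = 5/2; row 2: 13/3 = 13/3; row 3: 9/3 = 3. Minimum is 5/2 at row 1 (s_1 leaves); pivot element 2.
Divide row 1 by 2; eliminate column q from the other rows.
Row 3 update in column RHS: 9 − 3·(5/2) = 3/2.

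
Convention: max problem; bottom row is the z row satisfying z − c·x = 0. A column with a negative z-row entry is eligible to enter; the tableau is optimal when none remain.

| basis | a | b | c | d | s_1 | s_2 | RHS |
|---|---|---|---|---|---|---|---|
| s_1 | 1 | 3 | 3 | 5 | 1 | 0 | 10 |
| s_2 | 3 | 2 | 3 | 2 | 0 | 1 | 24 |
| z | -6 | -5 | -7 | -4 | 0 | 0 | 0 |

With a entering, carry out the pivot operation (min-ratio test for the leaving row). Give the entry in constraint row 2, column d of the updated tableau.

2/3

Ratio test on column a — row 1: 10/1 = 10; row 2: 24/3 = 8. Minimum is 8 at row 2 (s_2 leaves); pivot element 3.
Divide row 2 by 3; eliminate column a from the other rows.
In the new row 2, the d entry is the old entry divided by the pivot: 2/3 = 2/3.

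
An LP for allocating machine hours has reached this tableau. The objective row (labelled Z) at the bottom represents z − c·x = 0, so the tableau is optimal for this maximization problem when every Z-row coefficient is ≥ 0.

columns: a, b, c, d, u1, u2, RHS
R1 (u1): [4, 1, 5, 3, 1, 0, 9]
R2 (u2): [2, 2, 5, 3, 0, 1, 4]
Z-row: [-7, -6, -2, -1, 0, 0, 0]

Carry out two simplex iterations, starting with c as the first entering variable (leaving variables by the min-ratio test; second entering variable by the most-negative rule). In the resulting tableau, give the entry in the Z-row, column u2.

7/2

Ratio test on column c — row 1: 9/5 = 9/5; row 2: 4/5 = 4/5. Minimum is 4/5 at row 2 (u2 leaves); pivot element 5.
Divide row 2 by 5; eliminate column c from the other rows.
Second iteration: most negative Z-row entry is -31/5 in column a, so a enters.
Ratio test on column a — row 1: 5/2 = 5/2; row 2: (4/5)/(2/5) = 2. Minimum is 2 at row 2 (c leaves); pivot element 2/5.
Divide row 2 by 2/5; eliminate column a from the other rows.
After both pivots, the entry at the Z-row, column u2 is 7/2.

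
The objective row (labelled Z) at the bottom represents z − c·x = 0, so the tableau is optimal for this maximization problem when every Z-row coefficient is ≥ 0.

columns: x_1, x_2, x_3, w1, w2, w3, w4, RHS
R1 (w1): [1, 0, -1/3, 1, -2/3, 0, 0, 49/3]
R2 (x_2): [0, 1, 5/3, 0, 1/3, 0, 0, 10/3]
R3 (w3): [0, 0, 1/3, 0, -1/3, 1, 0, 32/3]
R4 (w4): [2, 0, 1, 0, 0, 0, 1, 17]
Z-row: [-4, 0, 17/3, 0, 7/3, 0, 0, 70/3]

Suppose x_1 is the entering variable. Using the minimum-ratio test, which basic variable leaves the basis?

Column x_1 entries and ratios — w1: (49/3)/1 = 49/3; x_2: 0 ≤ 0, skip; w3: 0 ≤ 0, skip; w4: 17/2 = 17/2.
Smallest ratio is 17/2 in the row of w4, so w4 leaves.

w4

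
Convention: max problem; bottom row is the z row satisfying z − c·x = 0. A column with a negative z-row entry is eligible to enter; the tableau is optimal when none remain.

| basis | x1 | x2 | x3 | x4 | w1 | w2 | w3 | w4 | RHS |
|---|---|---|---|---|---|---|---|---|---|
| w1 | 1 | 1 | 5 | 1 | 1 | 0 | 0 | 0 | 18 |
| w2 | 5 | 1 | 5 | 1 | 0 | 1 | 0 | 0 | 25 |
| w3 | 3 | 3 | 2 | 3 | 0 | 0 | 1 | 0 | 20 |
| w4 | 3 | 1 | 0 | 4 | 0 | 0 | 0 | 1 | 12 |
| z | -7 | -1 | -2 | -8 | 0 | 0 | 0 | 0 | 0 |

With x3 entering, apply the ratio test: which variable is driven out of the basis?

Column x3 entries and ratios — w1: 18/5 = 18/5; w2: 25/5 = 5; w3: 20/2 = 10; w4: 0 ≤ 0, skip.
Smallest ratio is 18/5 in the row of w1, so w1 leaves.

w1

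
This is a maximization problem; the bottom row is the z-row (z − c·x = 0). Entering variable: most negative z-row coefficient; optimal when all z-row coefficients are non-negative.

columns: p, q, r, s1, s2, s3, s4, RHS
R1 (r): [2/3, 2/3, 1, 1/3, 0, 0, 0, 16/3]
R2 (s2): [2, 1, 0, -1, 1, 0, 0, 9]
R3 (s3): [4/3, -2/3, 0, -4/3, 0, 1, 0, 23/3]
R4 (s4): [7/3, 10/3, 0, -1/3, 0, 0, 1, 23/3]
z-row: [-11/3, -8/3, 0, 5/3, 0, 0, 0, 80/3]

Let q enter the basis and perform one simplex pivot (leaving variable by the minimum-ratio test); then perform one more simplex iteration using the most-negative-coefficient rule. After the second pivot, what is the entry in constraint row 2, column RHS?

17/7

Ratio test on column q — row 1: (16/3)/(2/3) = 8; row 2: 9/1 = 9; row 3: entry -2/3 ≤ 0; row 4: (23/3)/(10/3) = 23/10. Minimum is 23/10 at row 4 (s4 leaves); pivot element 10/3.
Divide row 4 by 10/3; eliminate column q from the other rows.
Second iteration: most negative z-row entry is -9/5 in column p, so p enters.
Ratio test on column p — row 1: (19/5)/(1/5) = 19; row 2: (67/10)/(13/10) = 67/13; row 3: (46/5)/(9/5) = 46/9; row 4: (23/10)/(7/10) = 23/7. Minimum is 23/7 at row 4 (q leaves); pivot element 7/10.
Divide row 4 by 7/10; eliminate column p from the other rows.
After both pivots, the entry at constraint row 2, column RHS is 17/7.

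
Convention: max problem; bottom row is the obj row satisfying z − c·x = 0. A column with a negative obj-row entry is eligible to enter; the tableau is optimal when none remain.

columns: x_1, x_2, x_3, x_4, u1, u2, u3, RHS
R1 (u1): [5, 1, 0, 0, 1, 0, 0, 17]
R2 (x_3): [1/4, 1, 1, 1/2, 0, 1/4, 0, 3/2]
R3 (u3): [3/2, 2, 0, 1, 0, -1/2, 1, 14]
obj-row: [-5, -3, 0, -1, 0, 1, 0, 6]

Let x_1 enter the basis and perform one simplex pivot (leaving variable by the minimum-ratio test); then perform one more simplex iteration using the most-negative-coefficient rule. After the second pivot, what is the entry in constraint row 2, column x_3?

20/19

Ratio test on column x_1 — row 1: 17/5 = 17/5; row 2: (3/2)/(1/4) = 6; row 3: 14/(3/2) = 28/3. Minimum is 17/5 at row 1 (u1 leaves); pivot element 5.
Divide row 1 by 5; eliminate column x_1 from the other rows.
Second iteration: most negative obj-row entry is -2 in column x_2, so x_2 enters.
Ratio test on column x_2 — row 1: (17/5)/(1/5) = 17; row 2: (13/20)/(19/20) = 13/19; row 3: (89/10)/(17/10) = 89/17. Minimum is 13/19 at row 2 (x_3 leaves); pivot element 19/20.
Divide row 2 by 19/20; eliminate column x_2 from the other rows.
After both pivots, the entry at constraint row 2, column x_3 is 20/19.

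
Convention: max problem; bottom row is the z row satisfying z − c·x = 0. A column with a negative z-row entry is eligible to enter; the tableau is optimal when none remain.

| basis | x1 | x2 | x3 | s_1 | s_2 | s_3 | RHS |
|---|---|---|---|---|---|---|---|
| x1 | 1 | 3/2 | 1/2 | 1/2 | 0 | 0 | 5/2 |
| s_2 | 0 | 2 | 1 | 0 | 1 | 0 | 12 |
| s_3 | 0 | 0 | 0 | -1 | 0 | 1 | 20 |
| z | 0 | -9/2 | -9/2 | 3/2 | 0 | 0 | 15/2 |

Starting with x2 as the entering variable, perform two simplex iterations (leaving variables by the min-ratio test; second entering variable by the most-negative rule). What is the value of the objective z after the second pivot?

30

Ratio test on column x2 — row 1: (5/2)/(3/2) = 5/3; row 2: 12/2 = 6; row 3: entry 0 ≤ 0. Minimum is 5/3 at row 1 (x1 leaves); pivot element 3/2.
Pivot on row 1; the z-row RHS becomes 15/2 − (-9/2)·(5/3) = 15.
Next entering variable (most negative z-row entry -3): x3.
Ratio test on column x3 — row 1: (5/3)/(1/3) = 5; row 2: (26/3)/(1/3) = 26; row 3: entry 0 ≤ 0. Minimum is 5 at row 1 (x2 leaves); pivot element 1/3.
After the second pivot the z-row RHS is 15 − (-3)·5 = 30.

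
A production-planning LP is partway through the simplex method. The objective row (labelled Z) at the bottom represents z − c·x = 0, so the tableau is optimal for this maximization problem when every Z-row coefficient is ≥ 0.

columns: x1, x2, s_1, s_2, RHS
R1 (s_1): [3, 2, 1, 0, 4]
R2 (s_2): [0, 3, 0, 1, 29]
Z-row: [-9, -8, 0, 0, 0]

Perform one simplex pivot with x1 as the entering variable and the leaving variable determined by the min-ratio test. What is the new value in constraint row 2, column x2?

3

Ratio test on column x1 — row 1: 4/3 = 4/3; row 2: entry 0 ≤ 0. Minimum is 4/3 at row 1 (s_1 leaves); pivot element 3.
Divide row 1 by 3; eliminate column x1 from the other rows.
Row 2 update in column x2: 3 − 0·(2/3) = 3.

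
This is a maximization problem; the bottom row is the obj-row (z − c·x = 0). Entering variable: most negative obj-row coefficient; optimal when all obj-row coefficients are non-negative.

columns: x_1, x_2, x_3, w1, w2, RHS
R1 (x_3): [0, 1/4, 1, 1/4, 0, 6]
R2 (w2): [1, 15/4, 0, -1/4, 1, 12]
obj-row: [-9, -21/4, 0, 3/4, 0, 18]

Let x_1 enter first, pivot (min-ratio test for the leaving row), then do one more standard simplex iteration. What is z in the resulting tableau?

162

Ratio test on column x_1 — row 1: entry 0 ≤ 0; row 2: 12/1 = 12. Minimum is 12 at row 2 (w2 leaves); pivot element 1.
Pivot on row 2; the obj-row RHS becomes 18 − (-9)·12 = 126.
Next entering variable (most negative obj-row entry -3/2): w1.
Ratio test on column w1 — row 1: 6/(1/4) = 24; row 2: entry -1/4 ≤ 0. Minimum is 24 at row 1 (x_3 leaves); pivot element 1/4.
After the second pivot the obj-row RHS is 126 − (-3/2)·24 = 162.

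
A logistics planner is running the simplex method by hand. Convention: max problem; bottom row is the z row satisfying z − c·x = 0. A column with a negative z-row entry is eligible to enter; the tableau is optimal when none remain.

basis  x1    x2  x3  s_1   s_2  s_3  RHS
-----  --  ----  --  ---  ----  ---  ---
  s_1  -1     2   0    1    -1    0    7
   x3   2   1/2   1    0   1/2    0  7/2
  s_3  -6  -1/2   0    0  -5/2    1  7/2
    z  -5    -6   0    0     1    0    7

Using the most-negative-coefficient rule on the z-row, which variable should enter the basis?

Negative z-row entries: x1: -5, x2: -6.
The most negative is -6 in column x2, so x2 enters.

x2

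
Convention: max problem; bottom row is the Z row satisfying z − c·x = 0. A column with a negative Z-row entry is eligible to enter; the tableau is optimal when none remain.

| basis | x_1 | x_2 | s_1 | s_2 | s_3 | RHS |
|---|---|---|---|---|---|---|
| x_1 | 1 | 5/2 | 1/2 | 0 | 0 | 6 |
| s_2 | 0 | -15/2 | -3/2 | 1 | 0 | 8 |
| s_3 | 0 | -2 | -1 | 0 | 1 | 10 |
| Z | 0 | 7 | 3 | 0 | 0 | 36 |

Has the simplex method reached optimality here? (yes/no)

Every Z-row coefficient is ≥ 0, so the tableau is optimal.

yes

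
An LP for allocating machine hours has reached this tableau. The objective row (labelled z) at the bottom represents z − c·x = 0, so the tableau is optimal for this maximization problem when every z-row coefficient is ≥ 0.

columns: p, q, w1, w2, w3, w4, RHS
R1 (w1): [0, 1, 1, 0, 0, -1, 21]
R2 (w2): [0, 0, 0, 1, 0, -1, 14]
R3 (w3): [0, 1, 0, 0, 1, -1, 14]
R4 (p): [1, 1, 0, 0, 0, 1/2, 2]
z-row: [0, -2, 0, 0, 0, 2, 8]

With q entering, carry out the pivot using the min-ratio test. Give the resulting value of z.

Ratio test on column q — row 1: 21/1 = 21; row 2: entry 0 ≤ 0; row 3: 14/1 = 14; row 4: 2/1 = 2. Minimum is 2 at row 4 (p leaves); pivot element 1.
Pivot on row 4; the z-row RHS becomes 8 − (-2)·2 = 12.

12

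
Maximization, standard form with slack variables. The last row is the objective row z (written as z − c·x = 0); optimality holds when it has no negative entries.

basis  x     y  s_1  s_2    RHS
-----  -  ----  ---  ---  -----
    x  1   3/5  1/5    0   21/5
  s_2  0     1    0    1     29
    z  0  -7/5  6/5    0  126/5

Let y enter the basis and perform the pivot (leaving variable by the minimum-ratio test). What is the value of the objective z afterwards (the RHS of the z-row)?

Ratio test on column y — row 1: (21/5)/(3/5) = 7; row 2: 29/1 = 29. Minimum is 7 at row 1 (x leaves); pivot element 3/5.
Pivot on row 1; the z-row RHS becomes 126/5 − (-7/5)·7 = 35.

35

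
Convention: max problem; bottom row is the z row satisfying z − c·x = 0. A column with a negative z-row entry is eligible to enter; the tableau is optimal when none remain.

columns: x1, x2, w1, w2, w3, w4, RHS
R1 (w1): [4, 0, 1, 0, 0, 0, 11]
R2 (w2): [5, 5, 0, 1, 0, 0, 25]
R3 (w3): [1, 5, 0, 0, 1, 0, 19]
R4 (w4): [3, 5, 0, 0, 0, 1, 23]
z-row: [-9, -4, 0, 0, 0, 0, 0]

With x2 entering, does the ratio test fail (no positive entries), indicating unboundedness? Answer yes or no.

no

Column x2 has positive entries in row(s) 2, 3, 4, so the ratio test bounds it — not unbounded.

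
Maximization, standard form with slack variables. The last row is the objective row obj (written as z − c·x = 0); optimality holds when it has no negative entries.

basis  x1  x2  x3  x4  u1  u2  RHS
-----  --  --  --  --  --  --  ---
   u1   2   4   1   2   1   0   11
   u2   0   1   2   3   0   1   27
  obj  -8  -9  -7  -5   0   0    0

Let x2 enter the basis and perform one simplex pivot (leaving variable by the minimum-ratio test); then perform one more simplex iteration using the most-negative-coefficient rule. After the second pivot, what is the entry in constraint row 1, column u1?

Ratio test on column x2 — row 1: 11/4 = 11/4; row 2: 27/1 = 27. Minimum is 11/4 at row 1 (u1 leaves); pivot element 4.
Divide row 1 by 4; eliminate column x2 from the other rows.
Second iteration: most negative obj-row entry is -19/4 in column x3, so x3 enters.
Ratio test on column x3 — row 1: (11/4)/(1/4) = 11; row 2: (97/4)/(7/4) = 97/7. Minimum is 11 at row 1 (x2 leaves); pivot element 1/4.
Divide row 1 by 1/4; eliminate column x3 from the other rows.
After both pivots, the entry at constraint row 1, column u1 is 1.

1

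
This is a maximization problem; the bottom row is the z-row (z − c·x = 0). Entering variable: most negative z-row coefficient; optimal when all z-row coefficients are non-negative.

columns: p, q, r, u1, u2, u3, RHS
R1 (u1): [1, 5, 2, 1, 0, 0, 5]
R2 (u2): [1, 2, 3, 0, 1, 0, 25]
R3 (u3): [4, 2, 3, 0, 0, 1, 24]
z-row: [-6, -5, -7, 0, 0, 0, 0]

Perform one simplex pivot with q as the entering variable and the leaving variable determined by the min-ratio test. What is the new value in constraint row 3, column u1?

Ratio test on column q — row 1: 5/5 = 1; row 2: 25/2 = 25/2; row 3: 24/2 = 12. Minimum is 1 at row 1 (u1 leaves); pivot element 5.
Divide row 1 by 5; eliminate column q from the other rows.
Row 3 update in column u1: 0 − 2·(1/5) = -2/5.

-2/5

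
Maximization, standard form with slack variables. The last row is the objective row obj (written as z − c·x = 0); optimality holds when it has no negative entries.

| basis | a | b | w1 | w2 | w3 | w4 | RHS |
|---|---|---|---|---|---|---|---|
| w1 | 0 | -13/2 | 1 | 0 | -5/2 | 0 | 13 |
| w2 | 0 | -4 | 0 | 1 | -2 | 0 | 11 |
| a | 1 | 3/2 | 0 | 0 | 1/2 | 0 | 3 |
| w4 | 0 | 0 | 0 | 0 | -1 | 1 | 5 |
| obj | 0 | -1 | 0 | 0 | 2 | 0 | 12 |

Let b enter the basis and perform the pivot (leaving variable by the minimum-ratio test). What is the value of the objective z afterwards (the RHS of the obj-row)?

14

Ratio test on column b — row 1: entry -13/2 ≤ 0; row 2: entry -4 ≤ 0; row 3: 3/(3/2) = 2; row 4: entry 0 ≤ 0. Minimum is 2 at row 3 (a leaves); pivot element 3/2.
Pivot on row 3; the obj-row RHS becomes 12 − (-1)·2 = 14.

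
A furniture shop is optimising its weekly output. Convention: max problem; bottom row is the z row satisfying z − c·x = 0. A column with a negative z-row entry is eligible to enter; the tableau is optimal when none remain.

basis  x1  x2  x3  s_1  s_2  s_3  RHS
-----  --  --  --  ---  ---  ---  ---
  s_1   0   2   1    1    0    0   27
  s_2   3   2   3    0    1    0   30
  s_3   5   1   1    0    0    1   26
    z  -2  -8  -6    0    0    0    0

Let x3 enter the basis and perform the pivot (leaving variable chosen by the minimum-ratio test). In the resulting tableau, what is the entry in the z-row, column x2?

-4

Ratio test on column x3 — row 1: 27/1 = 27; row 2: 30/3 = 10; row 3: 26/1 = 26. Minimum is 10 at row 2 (s_2 leaves); pivot element 3.
Divide row 2 by 3; eliminate column x3 from the other rows.
z-row update in column x2: -8 − (-6)·(2/3) = -4.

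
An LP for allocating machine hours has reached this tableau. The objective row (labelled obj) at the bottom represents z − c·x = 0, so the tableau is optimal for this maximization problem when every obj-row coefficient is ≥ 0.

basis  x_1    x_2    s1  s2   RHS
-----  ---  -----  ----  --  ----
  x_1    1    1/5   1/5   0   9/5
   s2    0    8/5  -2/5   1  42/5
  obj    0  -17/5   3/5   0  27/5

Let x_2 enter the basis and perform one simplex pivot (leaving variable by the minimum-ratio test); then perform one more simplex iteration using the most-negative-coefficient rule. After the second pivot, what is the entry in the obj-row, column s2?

Ratio test on column x_2 — row 1: (9/5)/(1/5) = 9; row 2: (42/5)/(8/5) = 21/4. Minimum is 21/4 at row 2 (s2 leaves); pivot element 8/5.
Divide row 2 by 8/5; eliminate column x_2 from the other rows.
Second iteration: most negative obj-row entry is -1/4 in column s1, so s1 enters.
Ratio test on column s1 — row 1: (3/4)/(1/4) = 3; row 2: entry -1/4 ≤ 0. Minimum is 3 at row 1 (x_1 leaves); pivot element 1/4.
Divide row 1 by 1/4; eliminate column s1 from the other rows.
After both pivots, the entry at the obj-row, column s2 is 2.

2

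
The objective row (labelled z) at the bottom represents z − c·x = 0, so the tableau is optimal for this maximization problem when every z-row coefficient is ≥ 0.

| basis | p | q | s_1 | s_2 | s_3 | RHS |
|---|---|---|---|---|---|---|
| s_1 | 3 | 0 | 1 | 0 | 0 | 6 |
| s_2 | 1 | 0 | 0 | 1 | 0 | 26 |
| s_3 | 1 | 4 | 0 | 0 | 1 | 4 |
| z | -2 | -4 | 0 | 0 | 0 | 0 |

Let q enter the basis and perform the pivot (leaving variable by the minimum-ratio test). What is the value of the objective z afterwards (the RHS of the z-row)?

4

Ratio test on column q — row 1: entry 0 ≤ 0; row 2: entry 0 ≤ 0; row 3: 4/4 = 1. Minimum is 1 at row 3 (s_3 leaves); pivot element 4.
Pivot on row 3; the z-row RHS becomes 0 − (-4)·1 = 4.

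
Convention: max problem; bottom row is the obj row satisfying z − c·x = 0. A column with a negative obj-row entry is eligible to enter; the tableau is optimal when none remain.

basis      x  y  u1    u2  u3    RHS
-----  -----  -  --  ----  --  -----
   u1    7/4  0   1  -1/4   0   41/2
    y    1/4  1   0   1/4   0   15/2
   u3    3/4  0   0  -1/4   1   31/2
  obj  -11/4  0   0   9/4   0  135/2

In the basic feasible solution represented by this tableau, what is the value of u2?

0

u2 is not in the basis, so in the current basic feasible solution u2 = 0.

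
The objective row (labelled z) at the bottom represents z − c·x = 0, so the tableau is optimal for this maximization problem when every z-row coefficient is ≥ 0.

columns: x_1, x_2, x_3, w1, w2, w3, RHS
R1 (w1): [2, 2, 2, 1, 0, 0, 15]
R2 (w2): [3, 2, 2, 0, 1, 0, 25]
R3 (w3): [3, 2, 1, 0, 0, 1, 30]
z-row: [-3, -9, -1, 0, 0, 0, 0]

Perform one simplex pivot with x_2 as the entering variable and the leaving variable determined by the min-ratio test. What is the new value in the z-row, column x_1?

Ratio test on column x_2 — row 1: 15/2 = 15/2; row 2: 25/2 = 25/2; row 3: 30/2 = 15. Minimum is 15/2 at row 1 (w1 leaves); pivot element 2.
Divide row 1 by 2; eliminate column x_2 from the other rows.
z-row update in column x_1: -3 − (-9)·1 = 6.

6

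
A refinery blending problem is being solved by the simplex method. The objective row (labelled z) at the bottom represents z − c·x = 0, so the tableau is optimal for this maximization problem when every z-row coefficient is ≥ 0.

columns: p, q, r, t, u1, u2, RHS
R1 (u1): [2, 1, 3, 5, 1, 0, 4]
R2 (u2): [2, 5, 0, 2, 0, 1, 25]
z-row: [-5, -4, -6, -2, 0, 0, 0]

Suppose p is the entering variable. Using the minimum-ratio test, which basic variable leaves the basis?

Column p entries and ratios — u1: 4/2 = 2; u2: 25/2 = 25/2.
Smallest ratio is 2 in the row of u1, so u1 leaves.

u1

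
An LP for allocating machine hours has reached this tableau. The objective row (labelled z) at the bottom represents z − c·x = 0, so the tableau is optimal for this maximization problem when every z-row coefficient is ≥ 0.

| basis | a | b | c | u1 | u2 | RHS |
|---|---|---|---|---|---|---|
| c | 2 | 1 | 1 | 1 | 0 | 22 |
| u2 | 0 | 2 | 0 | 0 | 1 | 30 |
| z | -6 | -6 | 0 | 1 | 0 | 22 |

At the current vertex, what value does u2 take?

30

u2 is basic (row 2); its value is the RHS of that row, 30.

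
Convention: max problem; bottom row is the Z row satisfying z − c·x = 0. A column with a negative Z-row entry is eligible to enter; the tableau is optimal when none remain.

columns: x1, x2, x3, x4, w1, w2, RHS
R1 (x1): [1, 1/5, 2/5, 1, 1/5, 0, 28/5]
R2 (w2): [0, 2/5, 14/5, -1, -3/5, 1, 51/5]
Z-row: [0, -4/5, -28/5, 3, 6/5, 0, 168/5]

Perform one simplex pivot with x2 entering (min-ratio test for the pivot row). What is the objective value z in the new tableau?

54

Ratio test on column x2 — row 1: (28/5)/(1/5) = 28; row 2: (51/5)/(2/5) = 51/2. Minimum is 51/2 at row 2 (w2 leaves); pivot element 2/5.
Pivot on row 2; the Z-row RHS becomes 168/5 − (-4/5)·(51/2) = 54.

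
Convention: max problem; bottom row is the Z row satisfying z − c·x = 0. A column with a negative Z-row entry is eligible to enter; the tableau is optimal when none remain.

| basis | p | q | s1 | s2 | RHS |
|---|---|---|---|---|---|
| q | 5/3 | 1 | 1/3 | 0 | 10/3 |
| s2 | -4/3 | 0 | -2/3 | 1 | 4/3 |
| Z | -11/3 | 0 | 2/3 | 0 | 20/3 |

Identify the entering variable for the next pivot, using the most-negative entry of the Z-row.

Negative Z-row entries: p: -11/3.
The most negative is -11/3 in column p, so p enters.

p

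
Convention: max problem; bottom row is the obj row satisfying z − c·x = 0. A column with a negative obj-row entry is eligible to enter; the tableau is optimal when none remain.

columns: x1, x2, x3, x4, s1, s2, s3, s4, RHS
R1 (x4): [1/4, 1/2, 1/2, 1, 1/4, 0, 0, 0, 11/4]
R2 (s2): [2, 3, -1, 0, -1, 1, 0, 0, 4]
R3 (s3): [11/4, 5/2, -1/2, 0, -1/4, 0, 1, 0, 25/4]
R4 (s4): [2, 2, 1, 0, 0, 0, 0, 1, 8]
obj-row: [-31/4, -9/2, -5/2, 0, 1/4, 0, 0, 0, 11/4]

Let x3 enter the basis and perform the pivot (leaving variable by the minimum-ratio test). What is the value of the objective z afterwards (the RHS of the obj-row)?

33/2

Ratio test on column x3 — row 1: (11/4)/(1/2) = 11/2; row 2: entry -1 ≤ 0; row 3: entry -1/2 ≤ 0; row 4: 8/1 = 8. Minimum is 11/2 at row 1 (x4 leaves); pivot element 1/2.
Pivot on row 1; the obj-row RHS becomes 11/4 − (-5/2)·(11/2) = 33/2.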